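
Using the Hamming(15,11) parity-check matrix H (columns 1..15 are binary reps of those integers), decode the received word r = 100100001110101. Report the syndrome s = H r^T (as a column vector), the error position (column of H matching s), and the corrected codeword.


s = (1, 1, 1, 1)^T, error position = 15, corrected codeword c = 100100001110100

Compute s = H r^T mod 2 one row at a time:
  s_1 = 0 + 1 + 1 + 1 + 0 + 1 + 0 + 1 = 5 ≡ 1 (mod 2).
  s_2 = 1 + 0 + 0 + 0 + 0 + 1 + 0 + 1 = 3 ≡ 1 (mod 2).
  s_3 = 0 + 0 + 0 + 0 + 1 + 1 + 0 + 1 = 3 ≡ 1 (mod 2).
  s_4 = 1 + 0 + 0 + 0 + 1 + 1 + 1 + 1 = 5 ≡ 1 (mod 2).
s = (1, 1, 1, 1)^T — this equals column 15 of H (binary 1111), so error is at position 15.
Correct: flip bit 15 of r = 100100001110101 to get c = 100100001110100.


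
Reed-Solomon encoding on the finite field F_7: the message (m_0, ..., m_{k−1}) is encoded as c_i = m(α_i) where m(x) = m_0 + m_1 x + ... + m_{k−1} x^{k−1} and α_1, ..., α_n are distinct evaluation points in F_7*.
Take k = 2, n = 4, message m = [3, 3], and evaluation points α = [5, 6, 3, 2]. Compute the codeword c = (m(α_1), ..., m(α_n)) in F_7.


c = [4, 0, 5, 2]

Message polynomial: m(x) = 3 + 3·x (mod 7).
For each evaluation point α_i, compute m(α_i) mod 7:
  α_1 = 5: Horner steps 3 → 4, so m(5) = 4.
  α_2 = 6: Horner steps 3 → 0, so m(6) = 0.
  α_3 = 3: Horner steps 3 → 5, so m(3) = 5.
  α_4 = 2: Horner steps 3 → 2, so m(2) = 2.
Codeword c = [4, 0, 5, 2] ∈ F_7^4.


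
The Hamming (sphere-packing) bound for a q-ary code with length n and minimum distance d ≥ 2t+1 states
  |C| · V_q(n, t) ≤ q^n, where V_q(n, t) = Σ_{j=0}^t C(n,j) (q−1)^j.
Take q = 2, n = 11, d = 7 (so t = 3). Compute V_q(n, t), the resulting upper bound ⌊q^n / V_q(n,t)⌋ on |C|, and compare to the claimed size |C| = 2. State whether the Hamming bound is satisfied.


V_q(n, t) = 232, q^n = 2048, Hamming bound = 8, |C| = 2 ≤ bound (satisfied).

Step 1: Compute V_q(n, t) = Σ_{j=0}^3 C(n, j) (q−1)^j.
  j = 0: C(11,0)·(1)^0 = 1·1 = 1.
  j = 1: C(11,1)·(1)^1 = 11·1 = 11.
  j = 2: C(11,2)·(1)^2 = 55·1 = 55.
  j = 3: C(11,3)·(1)^3 = 165·1 = 165.
  V_q(n, t) = 1 + 11 + 55 + 165 = 232.
Step 2: q^n = 2^11 = 2048.
Step 3: Hamming bound ⌊q^n / V_q(n,t)⌋ = ⌊2048/232⌋ = 8.
Step 4: Compare |C| = 2 to 8: satisfied.
The claimed |C| lies below the Hamming bound.


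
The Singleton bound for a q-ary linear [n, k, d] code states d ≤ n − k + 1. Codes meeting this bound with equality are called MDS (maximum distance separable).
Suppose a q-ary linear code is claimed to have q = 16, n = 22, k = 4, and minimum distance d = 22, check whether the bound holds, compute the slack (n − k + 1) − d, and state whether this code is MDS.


Singleton RHS = n − k + 1 = 19, slack = -3, bound violated (no such code; not MDS).

Singleton bound: d ≤ n − k + 1.
Here n = 22, k = 4, so n − k + 1 = 19.
Given d = 22, check d ≤ 19: NO.
Slack = (n − k + 1) − d = -3.
The slack is negative: d = 22 exceeds n − k + 1 = 19 by 3, so the Singleton bound is violated and no linear [22, 4, 22]_16 code can exist. In particular it is not MDS (MDS requires d = n − k + 1 exactly).
Description: the claimed parameters are [22, 4, 22]_16; such a code would be impossible (violates the Singleton bound).


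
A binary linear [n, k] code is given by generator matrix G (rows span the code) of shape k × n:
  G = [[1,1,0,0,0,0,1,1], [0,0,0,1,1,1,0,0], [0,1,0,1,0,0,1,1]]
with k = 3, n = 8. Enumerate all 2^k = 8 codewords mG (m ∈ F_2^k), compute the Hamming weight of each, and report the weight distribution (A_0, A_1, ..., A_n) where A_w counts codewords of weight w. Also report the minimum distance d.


Weight distribution: A_0 = 1, A_2 = 1, A_3 = 2, A_4 = 2, A_5 = 1, A_7 = 1. Minimum distance d = 2.

Enumerate all 2^3 = 8 messages m ∈ F_2^3.
For each, compute codeword c = mG in F_2^8, then tally its weight.
  m = 000 → c = 00000000, weight = 0.
  m = 100 → c = 11000011, weight = 4.
  m = 010 → c = 00011100, weight = 3.
  m = 110 → c = 11011111, weight = 7.
  m = 001 → c = 01010011, weight = 4.
  m = 101 → c = 10010000, weight = 2.
  m = 011 → c = 01001111, weight = 5.
  m = 111 → c = 10001100, weight = 3.
Tally weights:
  weight 0: 1 codewords.
  weight 2: 1 codewords.
  weight 3: 2 codewords.
  weight 4: 2 codewords.
  weight 5: 1 codewords.
  weight 7: 1 codewords.
Minimum distance d = smallest w > 0 with A_w > 0 = 2.
Sanity: Σ A_w = 8 = 2^3 = 8 ✓.


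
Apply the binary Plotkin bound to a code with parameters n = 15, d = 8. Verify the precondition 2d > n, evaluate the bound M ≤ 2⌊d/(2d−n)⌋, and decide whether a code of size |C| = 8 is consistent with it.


Plotkin bound M ≤ 16; given |C| = 8 ≤ bound (satisfied).

Check applicability: 2d = 16, n = 15.
2d − n = 1 > 0, so Plotkin applies.
Compute d/(2d−n) = 8/1 ≈ 8.0000.
⌊d/(2d−n)⌋ = 8.
Plotkin bound: M ≤ 2·8 = 16.
Given |C| = 8, check: satisfied.
This |C| is below the Plotkin bound.


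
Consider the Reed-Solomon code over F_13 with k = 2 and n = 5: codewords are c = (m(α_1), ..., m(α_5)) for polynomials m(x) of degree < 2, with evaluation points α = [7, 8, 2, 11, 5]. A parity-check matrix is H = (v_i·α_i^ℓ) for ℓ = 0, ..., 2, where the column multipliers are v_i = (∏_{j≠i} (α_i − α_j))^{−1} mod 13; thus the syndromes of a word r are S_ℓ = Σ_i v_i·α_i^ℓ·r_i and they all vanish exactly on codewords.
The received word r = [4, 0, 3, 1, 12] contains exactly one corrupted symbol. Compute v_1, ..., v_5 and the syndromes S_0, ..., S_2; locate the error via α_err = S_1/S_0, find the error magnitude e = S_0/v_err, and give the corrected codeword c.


S = (11, 9, 5), error at position 3, error magnitude e = 5, c = [4, 0, 11, 1, 12].

Step 1: column multipliers v_i = (∏_{j≠i}(α_i − α_j))^{−1} mod 13.
  i = 1 (α = 7): (7−8)(7−2)(7−11)(7−5) = (−1)·5·(−4)·2 = 40 ≡ 1, so v_1 = 1^{−1} = 1 (mod 13).
  i = 2 (α = 8): (8−7)(8−2)(8−11)(8−5) = 1·6·(−3)·3 = −54 ≡ 11, so v_2 = 11^{−1} = 6 (mod 13).
  i = 3 (α = 2): (2−7)(2−8)(2−11)(2−5) = (−5)·(−6)·(−9)·(−3) = 810 ≡ 4, so v_3 = 4^{−1} = 10 (mod 13).
  i = 4 (α = 11): (11−7)(11−8)(11−2)(11−5) = 4·3·9·6 = 648 ≡ 11, so v_4 = 11^{−1} = 6 (mod 13).
  i = 5 (α = 5): (5−7)(5−8)(5−2)(5−11) = (−2)·(−3)·3·(−6) = −108 ≡ 9, so v_5 = 9^{−1} = 3 (mod 13).
  v = [1, 6, 10, 6, 3].
Step 2: syndromes of r = [4, 0, 3, 1, 12] (all sums mod 13).
  S_0 = Σ v_i r_i = 1·4 + 6·0 + 10·3 + 6·1 + 3·12 = 76 ≡ 11.
  S_1 = Σ v_i α_i r_i = 1·7·4 + 6·8·0 + 10·2·3 + 6·11·1 + 3·5·12 = 334 ≡ 9.
  α_i^2 mod 13 = [10, 12, 4, 4, 12].
  S_2 = Σ v_i α_i^2 r_i = 1·10·4 + 6·12·0 + 10·4·3 + 6·4·1 + 3·12·12 = 616 ≡ 5.
  S = (11, 9, 5) ≠ 0, so r is not a codeword (an error is present).
Step 3: locate the error. For a single error e at position i, S_ℓ = v_i·e·α_i^ℓ, so α_err = S_1/S_0.
  S_0^{−1} = 11^{−1} = 6 (mod 13), so α_err = 9·6 = 54 ≡ 2 = α_3. Error position i = 3.
  Consistency check: S_2/S_1 = 5·3 = 15 ≡ 2 = α_err ✓ (single-error assumption holds).
Step 4: error magnitude e = S_0/v_3 = S_0·∏_{j≠3}(α_3 − α_j) = 11·4 = 44 ≡ 5 (mod 13).
Step 5: correct position 3: c_3 = r_3 − e = 3 − 5 ≡ 11 (mod 13). Hence c = [4, 0, 11, 1, 12].
  Check: interpolating c through the α_i gives m(x) = 6 + 9·x (degree < 2) with m(α_i) = c_i for every i, so c is indeed a codeword.


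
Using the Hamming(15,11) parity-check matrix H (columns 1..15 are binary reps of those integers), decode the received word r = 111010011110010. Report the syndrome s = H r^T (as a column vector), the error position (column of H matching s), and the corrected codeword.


s = (1, 0, 1, 1)^T, error position = 11, corrected codeword c = 111010011100010

Compute s = H r^T mod 2 one row at a time:
  s_1 = 1 + 1 + 1 + 1 + 0 + 0 + 1 + 0 = 5 ≡ 1 (mod 2).
  s_2 = 0 + 1 + 0 + 0 + 0 + 0 + 1 + 0 = 2 ≡ 0 (mod 2).
  s_3 = 1 + 1 + 0 + 0 + 1 + 1 + 1 + 0 = 5 ≡ 1 (mod 2).
  s_4 = 1 + 1 + 1 + 0 + 1 + 1 + 0 + 0 = 5 ≡ 1 (mod 2).
s = (1, 0, 1, 1)^T — this equals column 11 of H (binary 1011), so error is at position 11.
Correct: flip bit 11 of r = 111010011110010 to get c = 111010011100010.


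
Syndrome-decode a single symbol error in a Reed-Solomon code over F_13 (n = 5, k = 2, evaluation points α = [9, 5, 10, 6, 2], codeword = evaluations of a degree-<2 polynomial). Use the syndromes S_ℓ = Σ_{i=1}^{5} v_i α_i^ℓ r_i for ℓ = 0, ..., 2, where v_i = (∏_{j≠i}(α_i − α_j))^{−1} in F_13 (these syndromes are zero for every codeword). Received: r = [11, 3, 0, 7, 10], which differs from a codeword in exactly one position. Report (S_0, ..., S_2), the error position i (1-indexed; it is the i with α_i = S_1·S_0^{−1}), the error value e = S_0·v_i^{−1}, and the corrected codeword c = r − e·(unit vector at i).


S = (6, 10, 8), error at position 4, error magnitude e = 2, c = [11, 3, 0, 5, 10].

Step 1: column multipliers v_i = (∏_{j≠i}(α_i − α_j))^{−1} mod 13.
  i = 1 (α = 9): (9−5)(9−10)(9−6)(9−2) = 4·(−1)·3·7 = −84 ≡ 7, so v_1 = 7^{−1} = 2 (mod 13).
  i = 2 (α = 5): (5−9)(5−10)(5−6)(5−2) = (−4)·(−5)·(−1)·3 = −60 ≡ 5, so v_2 = 5^{−1} = 8 (mod 13).
  i = 3 (α = 10): (10−9)(10−5)(10−6)(10−2) = 1·5·4·8 = 160 ≡ 4, so v_3 = 4^{−1} = 10 (mod 13).
  i = 4 (α = 6): (6−9)(6−5)(6−10)(6−2) = (−3)·1·(−4)·4 = 48 ≡ 9, so v_4 = 9^{−1} = 3 (mod 13).
  i = 5 (α = 2): (2−9)(2−5)(2−10)(2−6) = (−7)·(−3)·(−8)·(−4) = 672 ≡ 9, so v_5 = 9^{−1} = 3 (mod 13).
  v = [2, 8, 10, 3, 3].
Step 2: syndromes of r = [11, 3, 0, 7, 10] (all sums mod 13).
  S_0 = Σ v_i r_i = 2·11 + 8·3 + 10·0 + 3·7 + 3·10 = 97 ≡ 6.
  S_1 = Σ v_i α_i r_i = 2·9·11 + 8·5·3 + 10·10·0 + 3·6·7 + 3·2·10 = 504 ≡ 10.
  α_i^2 mod 13 = [3, 12, 9, 10, 4].
  S_2 = Σ v_i α_i^2 r_i = 2·3·11 + 8·12·3 + 10·9·0 + 3·10·7 + 3·4·10 = 684 ≡ 8.
  S = (6, 10, 8) ≠ 0, so r is not a codeword (an error is present).
Step 3: locate the error. For a single error e at position i, S_ℓ = v_i·e·α_i^ℓ, so α_err = S_1/S_0.
  S_0^{−1} = 6^{−1} = 11 (mod 13), so α_err = 10·11 = 110 ≡ 6 = α_4. Error position i = 4.
  Consistency check: S_2/S_1 = 8·4 = 32 ≡ 6 = α_err ✓ (single-error assumption holds).
Step 4: error magnitude e = S_0/v_4 = S_0·∏_{j≠4}(α_4 − α_j) = 6·9 = 54 ≡ 2 (mod 13).
Step 5: correct position 4: c_4 = r_4 − e = 7 − 2 ≡ 5 (mod 13). Hence c = [11, 3, 0, 5, 10].
  Check: interpolating c through the α_i gives m(x) = 6 + 2·x (degree < 2) with m(α_i) = c_i for every i, so c is indeed a codeword.


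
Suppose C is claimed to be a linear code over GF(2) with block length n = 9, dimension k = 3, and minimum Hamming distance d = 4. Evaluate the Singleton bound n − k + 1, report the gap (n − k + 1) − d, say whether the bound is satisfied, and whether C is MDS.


Singleton RHS = n − k + 1 = 7, slack = 3, bound satisfied, not MDS.

Singleton bound: d ≤ n − k + 1.
Here n = 9, k = 3, so n − k + 1 = 7.
Given d = 4, check d ≤ 7: YES.
Slack = (n − k + 1) − d = 3.
The code is NOT MDS (slack = 3 > 0).
Description: the claimed parameters are [9, 3, 4]_2; such a code would be non-MDS.


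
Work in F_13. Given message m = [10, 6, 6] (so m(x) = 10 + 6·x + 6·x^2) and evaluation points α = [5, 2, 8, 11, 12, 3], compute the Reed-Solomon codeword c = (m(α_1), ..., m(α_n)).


c = [8, 7, 0, 9, 10, 4]

Message polynomial: m(x) = 10 + 6·x + 6·x^2 (mod 13).
For each evaluation point α_i, compute m(α_i) mod 13:
  α_1 = 5: Horner steps 6 → 10 → 8, so m(5) = 8.
  α_2 = 2: Horner steps 6 → 5 → 7, so m(2) = 7.
  α_3 = 8: Horner steps 6 → 2 → 0, so m(8) = 0.
  α_4 = 11: Horner steps 6 → 7 → 9, so m(11) = 9.
  α_5 = 12: Horner steps 6 → 0 → 10, so m(12) = 10.
  α_6 = 3: Horner steps 6 → 11 → 4, so m(3) = 4.
Codeword c = [8, 7, 0, 9, 10, 4] ∈ F_13^6.


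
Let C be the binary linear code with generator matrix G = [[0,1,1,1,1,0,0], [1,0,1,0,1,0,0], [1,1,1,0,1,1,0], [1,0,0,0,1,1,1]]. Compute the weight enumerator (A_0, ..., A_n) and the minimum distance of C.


Weight distribution: A_0 = 1, A_2 = 1, A_3 = 6, A_4 = 5, A_5 = 2, A_6 = 1. Minimum distance d = 2.

Enumerate all 2^4 = 16 messages m ∈ F_2^4.
For each, compute codeword c = mG in F_2^7, then tally its weight.
  m = 0000 → c = 0000000, weight = 0.
  m = 1000 → c = 0111100, weight = 4.
  m = 0100 → c = 1010100, weight = 3.
  m = 1100 → c = 1101000, weight = 3.
  m = 0010 → c = 1110110, weight = 5.
  m = 1010 → c = 1001010, weight = 3.
  m = 0110 → c = 0100010, weight = 2.
  m = 1110 → c = 0011110, weight = 4.
  m = 0001 → c = 1000111, weight = 4.
  m = 1001 → c = 1111011, weight = 6.
  m = 0101 → c = 0010011, weight = 3.
  m = 1101 → c = 0101111, weight = 5.
  m = 0011 → c = 0110001, weight = 3.
  m = 1011 → c = 0001101, weight = 3.
  m = 0111 → c = 1100101, weight = 4.
  m = 1111 → c = 1011001, weight = 4.
Tally weights:
  weight 0: 1 codewords.
  weight 2: 1 codewords.
  weight 3: 6 codewords.
  weight 4: 5 codewords.
  weight 5: 2 codewords.
  weight 6: 1 codewords.
Minimum distance d = smallest w > 0 with A_w > 0 = 2.
Sanity: Σ A_w = 16 = 2^4 = 16 ✓.


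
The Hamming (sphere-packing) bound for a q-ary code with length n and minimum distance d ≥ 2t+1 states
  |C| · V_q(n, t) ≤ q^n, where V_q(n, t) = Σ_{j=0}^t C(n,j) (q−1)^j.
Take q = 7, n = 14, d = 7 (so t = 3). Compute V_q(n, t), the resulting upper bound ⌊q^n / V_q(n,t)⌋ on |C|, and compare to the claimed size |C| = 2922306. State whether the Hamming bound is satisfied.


V_q(n, t) = 81985, q^n = 678223072849, Hamming bound = 8272526, |C| = 2922306 ≤ bound (satisfied).

Step 1: Compute V_q(n, t) = Σ_{j=0}^3 C(n, j) (q−1)^j.
  j = 0: C(14,0)·(6)^0 = 1·1 = 1.
  j = 1: C(14,1)·(6)^1 = 14·6 = 84.
  j = 2: C(14,2)·(6)^2 = 91·36 = 3276.
  j = 3: C(14,3)·(6)^3 = 364·216 = 78624.
  V_q(n, t) = 1 + 84 + 3276 + 78624 = 81985.
Step 2: q^n = 7^14 = 678223072849.
Step 3: Hamming bound ⌊q^n / V_q(n,t)⌋ = ⌊678223072849/81985⌋ = 8272526.
Step 4: Compare |C| = 2922306 to 8272526: satisfied.
The claimed |C| lies below the Hamming bound.


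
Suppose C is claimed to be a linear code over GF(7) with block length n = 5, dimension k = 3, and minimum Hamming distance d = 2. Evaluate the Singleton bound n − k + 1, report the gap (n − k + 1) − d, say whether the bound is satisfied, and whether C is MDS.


Singleton RHS = n − k + 1 = 3, slack = 1, bound satisfied, not MDS.

Singleton bound: d ≤ n − k + 1.
Here n = 5, k = 3, so n − k + 1 = 3.
Given d = 2, check d ≤ 3: YES.
Slack = (n − k + 1) − d = 1.
The code is NOT MDS (slack = 1 > 0).
Description: the claimed parameters are [5, 3, 2]_7; such a code would be non-MDS.


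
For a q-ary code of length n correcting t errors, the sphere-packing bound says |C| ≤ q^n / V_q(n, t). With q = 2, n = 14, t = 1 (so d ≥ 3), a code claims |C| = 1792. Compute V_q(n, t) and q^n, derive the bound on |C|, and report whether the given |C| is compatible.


V_q(n, t) = 15, q^n = 16384, Hamming bound = 1092, |C| = 1792 > bound (violated).

Step 1: Compute V_q(n, t) = Σ_{j=0}^1 C(n, j) (q−1)^j.
  j = 0: C(14,0)·(1)^0 = 1·1 = 1.
  j = 1: C(14,1)·(1)^1 = 14·1 = 14.
  V_q(n, t) = 1 + 14 = 15.
Step 2: q^n = 2^14 = 16384.
Step 3: Hamming bound ⌊q^n / V_q(n,t)⌋ = ⌊16384/15⌋ = 1092.
Step 4: Compare |C| = 1792 to 1092: violated.
The claimed |C| lies above the Hamming bound, so no 2-ary code of length 14 with d ≥ 3 can have 1792 codewords.


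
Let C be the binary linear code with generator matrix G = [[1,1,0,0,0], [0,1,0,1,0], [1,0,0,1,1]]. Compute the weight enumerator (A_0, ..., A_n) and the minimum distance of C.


Weight distribution: A_0 = 1, A_1 = 1, A_2 = 3, A_3 = 3. Minimum distance d = 1.

Enumerate all 2^3 = 8 messages m ∈ F_2^3.
For each, compute codeword c = mG in F_2^5, then tally its weight.
  m = 000 → c = 00000, weight = 0.
  m = 100 → c = 11000, weight = 2.
  m = 010 → c = 01010, weight = 2.
  m = 110 → c = 10010, weight = 2.
  m = 001 → c = 10011, weight = 3.
  m = 101 → c = 01011, weight = 3.
  m = 011 → c = 11001, weight = 3.
  m = 111 → c = 00001, weight = 1.
Tally weights:
  weight 0: 1 codewords.
  weight 1: 1 codewords.
  weight 2: 3 codewords.
  weight 3: 3 codewords.
Minimum distance d = smallest w > 0 with A_w > 0 = 1.
Sanity: Σ A_w = 8 = 2^3 = 8 ✓.


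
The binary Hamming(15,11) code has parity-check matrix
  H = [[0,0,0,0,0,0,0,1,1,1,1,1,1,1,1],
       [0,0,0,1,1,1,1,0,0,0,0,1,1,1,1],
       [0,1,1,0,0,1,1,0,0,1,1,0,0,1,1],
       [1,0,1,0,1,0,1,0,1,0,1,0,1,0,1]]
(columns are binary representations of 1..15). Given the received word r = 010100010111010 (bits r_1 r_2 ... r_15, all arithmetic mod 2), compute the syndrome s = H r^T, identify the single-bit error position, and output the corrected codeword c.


s = (1, 1, 0, 1)^T, error position = 13, corrected codeword c = 010100010111110

Compute s = H r^T mod 2 one row at a time:
  s_1 = 1 + 0 + 1 + 1 + 1 + 0 + 1 + 0 = 5 ≡ 1 (mod 2).
  s_2 = 1 + 0 + 0 + 0 + 1 + 0 + 1 + 0 = 3 ≡ 1 (mod 2).
  s_3 = 1 + 0 + 0 + 0 + 1 + 1 + 1 + 0 = 4 ≡ 0 (mod 2).
  s_4 = 0 + 0 + 0 + 0 + 0 + 1 + 0 + 0 = 1 ≡ 1 (mod 2).
s = (1, 1, 0, 1)^T — this equals column 13 of H (binary 1101), so error is at position 13.
Correct: flip bit 13 of r = 010100010111010 to get c = 010100010111110.


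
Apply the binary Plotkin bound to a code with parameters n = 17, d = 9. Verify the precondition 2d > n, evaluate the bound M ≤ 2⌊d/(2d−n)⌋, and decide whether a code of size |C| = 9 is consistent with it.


Plotkin bound M ≤ 18; given |C| = 9 ≤ bound (satisfied).

Check applicability: 2d = 18, n = 17.
2d − n = 1 > 0, so Plotkin applies.
Compute d/(2d−n) = 9/1 ≈ 9.0000.
⌊d/(2d−n)⌋ = 9.
Plotkin bound: M ≤ 2·9 = 18.
Given |C| = 9, check: satisfied.
This |C| is below the Plotkin bound.


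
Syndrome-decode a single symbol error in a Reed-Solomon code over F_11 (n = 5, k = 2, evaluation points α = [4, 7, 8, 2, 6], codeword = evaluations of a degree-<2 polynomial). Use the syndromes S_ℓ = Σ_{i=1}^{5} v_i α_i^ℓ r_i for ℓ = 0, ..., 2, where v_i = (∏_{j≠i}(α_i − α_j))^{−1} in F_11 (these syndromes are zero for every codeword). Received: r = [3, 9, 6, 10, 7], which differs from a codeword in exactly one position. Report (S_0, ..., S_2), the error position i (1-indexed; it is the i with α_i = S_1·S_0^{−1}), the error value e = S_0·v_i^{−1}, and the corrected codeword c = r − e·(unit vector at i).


S = (7, 1, 8), error at position 3, error magnitude e = 6, c = [3, 9, 0, 10, 7].

Step 1: column multipliers v_i = (∏_{j≠i}(α_i − α_j))^{−1} mod 11.
  i = 1 (α = 4): (4−7)(4−8)(4−2)(4−6) = (−3)·(−4)·2·(−2) = −48 ≡ 7, so v_1 = 7^{−1} = 8 (mod 11).
  i = 2 (α = 7): (7−4)(7−8)(7−2)(7−6) = 3·(−1)·5·1 = −15 ≡ 7, so v_2 = 7^{−1} = 8 (mod 11).
  i = 3 (α = 8): (8−4)(8−7)(8−2)(8−6) = 4·1·6·2 = 48 ≡ 4, so v_3 = 4^{−1} = 3 (mod 11).
  i = 4 (α = 2): (2−4)(2−7)(2−8)(2−6) = (−2)·(−5)·(−6)·(−4) = 240 ≡ 9, so v_4 = 9^{−1} = 5 (mod 11).
  i = 5 (α = 6): (6−4)(6−7)(6−8)(6−2) = 2·(−1)·(−2)·4 = 16 ≡ 5, so v_5 = 5^{−1} = 9 (mod 11).
  v = [8, 8, 3, 5, 9].
Step 2: syndromes of r = [3, 9, 6, 10, 7] (all sums mod 11).
  S_0 = Σ v_i r_i = 8·3 + 8·9 + 3·6 + 5·10 + 9·7 = 227 ≡ 7.
  S_1 = Σ v_i α_i r_i = 8·4·3 + 8·7·9 + 3·8·6 + 5·2·10 + 9·6·7 = 1222 ≡ 1.
  α_i^2 mod 11 = [5, 5, 9, 4, 3].
  S_2 = Σ v_i α_i^2 r_i = 8·5·3 + 8·5·9 + 3·9·6 + 5·4·10 + 9·3·7 = 1031 ≡ 8.
  S = (7, 1, 8) ≠ 0, so r is not a codeword (an error is present).
Step 3: locate the error. For a single error e at position i, S_ℓ = v_i·e·α_i^ℓ, so α_err = S_1/S_0.
  S_0^{−1} = 7^{−1} = 8 (mod 11), so α_err = 1·8 = 8 ≡ 8 = α_3. Error position i = 3.
  Consistency check: S_2/S_1 = 8·1 = 8 ≡ 8 = α_err ✓ (single-error assumption holds).
Step 4: error magnitude e = S_0/v_3 = S_0·∏_{j≠3}(α_3 − α_j) = 7·4 = 28 ≡ 6 (mod 11).
Step 5: correct position 3: c_3 = r_3 − e = 6 − 6 ≡ 0 (mod 11). Hence c = [3, 9, 0, 10, 7].
  Check: interpolating c through the α_i gives m(x) = 6 + 2·x (degree < 2) with m(α_i) = c_i for every i, so c is indeed a codeword.


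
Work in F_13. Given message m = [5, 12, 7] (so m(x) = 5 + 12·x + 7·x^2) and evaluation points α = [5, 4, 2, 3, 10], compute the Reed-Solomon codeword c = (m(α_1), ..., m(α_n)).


c = [6, 9, 5, 0, 6]

Message polynomial: m(x) = 5 + 12·x + 7·x^2 (mod 13).
For each evaluation point α_i, compute m(α_i) mod 13:
  α_1 = 5: Horner steps 7 → 8 → 6, so m(5) = 6.
  α_2 = 4: Horner steps 7 → 1 → 9, so m(4) = 9.
  α_3 = 2: Horner steps 7 → 0 → 5, so m(2) = 5.
  α_4 = 3: Horner steps 7 → 7 → 0, so m(3) = 0.
  α_5 = 10: Horner steps 7 → 4 → 6, so m(10) = 6.
Codeword c = [6, 9, 5, 0, 6] ∈ F_13^5.


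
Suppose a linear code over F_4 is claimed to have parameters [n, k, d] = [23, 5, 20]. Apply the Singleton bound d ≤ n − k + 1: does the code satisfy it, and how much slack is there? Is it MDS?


Singleton RHS = n − k + 1 = 19, slack = -1, bound violated (no such code; not MDS).

Singleton bound: d ≤ n − k + 1.
Here n = 23, k = 5, so n − k + 1 = 19.
Given d = 20, check d ≤ 19: NO.
Slack = (n − k + 1) − d = -1.
The slack is negative: d = 20 exceeds n − k + 1 = 19 by 1, so the Singleton bound is violated and no linear [23, 5, 20]_4 code can exist. In particular it is not MDS (MDS requires d = n − k + 1 exactly).
Description: the claimed parameters are [23, 5, 20]_4; such a code would be impossible (violates the Singleton bound).


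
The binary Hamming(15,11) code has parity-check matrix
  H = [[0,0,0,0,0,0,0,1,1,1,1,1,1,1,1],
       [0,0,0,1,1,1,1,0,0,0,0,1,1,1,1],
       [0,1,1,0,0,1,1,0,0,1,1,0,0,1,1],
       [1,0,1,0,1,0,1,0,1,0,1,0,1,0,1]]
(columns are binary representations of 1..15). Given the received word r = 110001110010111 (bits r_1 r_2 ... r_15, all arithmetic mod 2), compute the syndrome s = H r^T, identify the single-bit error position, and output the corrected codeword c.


s = (1, 1, 0, 1)^T, error position = 13, corrected codeword c = 110001110010011

Compute s = H r^T mod 2 one row at a time:
  s_1 = 1 + 0 + 0 + 1 + 0 + 1 + 1 + 1 = 5 ≡ 1 (mod 2).
  s_2 = 0 + 0 + 1 + 1 + 0 + 1 + 1 + 1 = 5 ≡ 1 (mod 2).
  s_3 = 1 + 0 + 1 + 1 + 0 + 1 + 1 + 1 = 6 ≡ 0 (mod 2).
  s_4 = 1 + 0 + 0 + 1 + 0 + 1 + 1 + 1 = 5 ≡ 1 (mod 2).
s = (1, 1, 0, 1)^T — this equals column 13 of H (binary 1101), so error is at position 13.
Correct: flip bit 13 of r = 110001110010111 to get c = 110001110010011.


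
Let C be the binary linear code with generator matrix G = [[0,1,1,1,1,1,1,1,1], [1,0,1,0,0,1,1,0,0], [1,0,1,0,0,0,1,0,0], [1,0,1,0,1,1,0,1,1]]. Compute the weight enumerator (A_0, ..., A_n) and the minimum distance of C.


Weight distribution: A_0 = 1, A_1 = 1, A_3 = 2, A_4 = 4, A_5 = 3, A_6 = 2, A_7 = 2, A_8 = 1. Minimum distance d = 1.

Enumerate all 2^4 = 16 messages m ∈ F_2^4.
For each, compute codeword c = mG in F_2^9, then tally its weight.
  m = 0000 → c = 000000000, weight = 0.
  m = 1000 → c = 011111111, weight = 8.
  m = 0100 → c = 101001100, weight = 4.
  m = 1100 → c = 110110011, weight = 6.
  m = 0010 → c = 101000100, weight = 3.
  m = 1010 → c = 110111011, weight = 7.
  m = 0110 → c = 000001000, weight = 1.
  m = 1110 → c = 011110111, weight = 7.
  m = 0001 → c = 101011011, weight = 6.
  m = 1001 → c = 110100100, weight = 4.
  m = 0101 → c = 000010111, weight = 4.
  m = 1101 → c = 011101000, weight = 4.
  m = 0011 → c = 000011111, weight = 5.
  m = 1011 → c = 011100000, weight = 3.
  m = 0111 → c = 101010011, weight = 5.
  m = 1111 → c = 110101100, weight = 5.
Tally weights:
  weight 0: 1 codewords.
  weight 1: 1 codewords.
  weight 3: 2 codewords.
  weight 4: 4 codewords.
  weight 5: 3 codewords.
  weight 6: 2 codewords.
  weight 7: 2 codewords.
  weight 8: 1 codewords.
Minimum distance d = smallest w > 0 with A_w > 0 = 1.
Sanity: Σ A_w = 16 = 2^4 = 16 ✓.


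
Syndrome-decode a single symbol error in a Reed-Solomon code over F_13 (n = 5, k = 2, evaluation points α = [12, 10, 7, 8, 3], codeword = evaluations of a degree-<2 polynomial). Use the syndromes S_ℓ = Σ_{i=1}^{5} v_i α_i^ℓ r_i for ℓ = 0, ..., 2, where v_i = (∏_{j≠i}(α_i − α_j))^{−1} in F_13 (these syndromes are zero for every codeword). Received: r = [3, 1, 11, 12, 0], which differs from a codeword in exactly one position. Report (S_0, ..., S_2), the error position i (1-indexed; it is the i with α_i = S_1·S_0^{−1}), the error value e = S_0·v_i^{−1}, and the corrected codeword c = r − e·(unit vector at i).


S = (7, 8, 11), error at position 5, error magnitude e = 6, c = [3, 1, 11, 12, 7].

Step 1: column multipliers v_i = (∏_{j≠i}(α_i − α_j))^{−1} mod 13.
  i = 1 (α = 12): (12−10)(12−7)(12−8)(12−3) = 2·5·4·9 = 360 ≡ 9, so v_1 = 9^{−1} = 3 (mod 13).
  i = 2 (α = 10): (10−12)(10−7)(10−8)(10−3) = (−2)·3·2·7 = −84 ≡ 7, so v_2 = 7^{−1} = 2 (mod 13).
  i = 3 (α = 7): (7−12)(7−10)(7−8)(7−3) = (−5)·(−3)·(−1)·4 = −60 ≡ 5, so v_3 = 5^{−1} = 8 (mod 13).
  i = 4 (α = 8): (8−12)(8−10)(8−7)(8−3) = (−4)·(−2)·1·5 = 40 ≡ 1, so v_4 = 1^{−1} = 1 (mod 13).
  i = 5 (α = 3): (3−12)(3−10)(3−7)(3−8) = (−9)·(−7)·(−4)·(−5) = 1260 ≡ 12, so v_5 = 12^{−1} = 12 (mod 13).
  v = [3, 2, 8, 1, 12].
Step 2: syndromes of r = [3, 1, 11, 12, 0] (all sums mod 13).
  S_0 = Σ v_i r_i = 3·3 + 2·1 + 8·11 + 1·12 + 12·0 = 111 ≡ 7.
  S_1 = Σ v_i α_i r_i = 3·12·3 + 2·10·1 + 8·7·11 + 1·8·12 + 12·3·0 = 840 ≡ 8.
  α_i^2 mod 13 = [1, 9, 10, 12, 9].
  S_2 = Σ v_i α_i^2 r_i = 3·1·3 + 2·9·1 + 8·10·11 + 1·12·12 + 12·9·0 = 1051 ≡ 11.
  S = (7, 8, 11) ≠ 0, so r is not a codeword (an error is present).
Step 3: locate the error. For a single error e at position i, S_ℓ = v_i·e·α_i^ℓ, so α_err = S_1/S_0.
  S_0^{−1} = 7^{−1} = 2 (mod 13), so α_err = 8·2 = 16 ≡ 3 = α_5. Error position i = 5.
  Consistency check: S_2/S_1 = 11·5 = 55 ≡ 3 = α_err ✓ (single-error assumption holds).
Step 4: error magnitude e = S_0/v_5 = S_0·∏_{j≠5}(α_5 − α_j) = 7·12 = 84 ≡ 6 (mod 13).
Step 5: correct position 5: c_5 = r_5 − e = 0 − 6 ≡ 7 (mod 13). Hence c = [3, 1, 11, 12, 7].
  Check: interpolating c through the α_i gives m(x) = 4 + 1·x (degree < 2) with m(α_i) = c_i for every i, so c is indeed a codeword.


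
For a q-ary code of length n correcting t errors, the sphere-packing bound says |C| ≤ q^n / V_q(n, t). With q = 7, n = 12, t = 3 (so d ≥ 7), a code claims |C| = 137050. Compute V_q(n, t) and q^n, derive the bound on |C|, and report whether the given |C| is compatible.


V_q(n, t) = 49969, q^n = 13841287201, Hamming bound = 276997, |C| = 137050 ≤ bound (satisfied).

Step 1: Compute V_q(n, t) = Σ_{j=0}^3 C(n, j) (q−1)^j.
  j = 0: C(12,0)·(6)^0 = 1·1 = 1.
  j = 1: C(12,1)·(6)^1 = 12·6 = 72.
  j = 2: C(12,2)·(6)^2 = 66·36 = 2376.
  j = 3: C(12,3)·(6)^3 = 220·216 = 47520.
  V_q(n, t) = 1 + 72 + 2376 + 47520 = 49969.
Step 2: q^n = 7^12 = 13841287201.
Step 3: Hamming bound ⌊q^n / V_q(n,t)⌋ = ⌊13841287201/49969⌋ = 276997.
Step 4: Compare |C| = 137050 to 276997: satisfied.
The claimed |C| lies below the Hamming bound.


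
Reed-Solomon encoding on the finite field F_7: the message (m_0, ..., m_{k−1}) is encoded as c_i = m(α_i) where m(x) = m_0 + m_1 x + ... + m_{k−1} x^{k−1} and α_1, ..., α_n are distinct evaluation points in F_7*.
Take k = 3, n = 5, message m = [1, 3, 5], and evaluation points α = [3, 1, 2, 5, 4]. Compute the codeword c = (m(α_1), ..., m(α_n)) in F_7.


c = [6, 2, 6, 1, 2]

Message polynomial: m(x) = 1 + 3·x + 5·x^2 (mod 7).
For each evaluation point α_i, compute m(α_i) mod 7:
  α_1 = 3: Horner steps 5 → 4 → 6, so m(3) = 6.
  α_2 = 1: Horner steps 5 → 1 → 2, so m(1) = 2.
  α_3 = 2: Horner steps 5 → 6 → 6, so m(2) = 6.
  α_4 = 5: Horner steps 5 → 0 → 1, so m(5) = 1.
  α_5 = 4: Horner steps 5 → 2 → 2, so m(4) = 2.
Codeword c = [6, 2, 6, 1, 2] ∈ F_7^5.


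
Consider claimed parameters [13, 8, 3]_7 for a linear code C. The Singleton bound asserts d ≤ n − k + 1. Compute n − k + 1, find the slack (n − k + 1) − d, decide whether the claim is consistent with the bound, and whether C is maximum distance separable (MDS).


Singleton RHS = n − k + 1 = 6, slack = 3, bound satisfied, not MDS.

Singleton bound: d ≤ n − k + 1.
Here n = 13, k = 8, so n − k + 1 = 6.
Given d = 3, check d ≤ 6: YES.
Slack = (n − k + 1) − d = 3.
The code is NOT MDS (slack = 3 > 0).
Description: the claimed parameters are [13, 8, 3]_7; such a code would be non-MDS.


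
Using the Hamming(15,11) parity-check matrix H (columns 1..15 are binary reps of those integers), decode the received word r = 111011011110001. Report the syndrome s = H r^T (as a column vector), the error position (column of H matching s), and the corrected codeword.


s = (1, 1, 0, 0)^T, error position = 12, corrected codeword c = 111011011111001

Compute s = H r^T mod 2 one row at a time:
  s_1 = 1 + 1 + 1 + 1 + 0 + 0 + 0 + 1 = 5 ≡ 1 (mod 2).
  s_2 = 0 + 1 + 1 + 0 + 0 + 0 + 0 + 1 = 3 ≡ 1 (mod 2).
  s_3 = 1 + 1 + 1 + 0 + 1 + 1 + 0 + 1 = 6 ≡ 0 (mod 2).
  s_4 = 1 + 1 + 1 + 0 + 1 + 1 + 0 + 1 = 6 ≡ 0 (mod 2).
s = (1, 1, 0, 0)^T — this equals column 12 of H (binary 1100), so error is at position 12.
Correct: flip bit 12 of r = 111011011110001 to get c = 111011011111001.


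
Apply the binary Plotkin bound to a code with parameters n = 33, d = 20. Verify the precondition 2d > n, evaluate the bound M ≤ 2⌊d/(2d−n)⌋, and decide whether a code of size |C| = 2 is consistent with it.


Plotkin bound M ≤ 4; given |C| = 2 ≤ bound (satisfied).

Check applicability: 2d = 40, n = 33.
2d − n = 7 > 0, so Plotkin applies.
Compute d/(2d−n) = 20/7 ≈ 2.8571.
⌊d/(2d−n)⌋ = 2.
Plotkin bound: M ≤ 2·2 = 4.
Given |C| = 2, check: satisfied.
This |C| is below the Plotkin bound.


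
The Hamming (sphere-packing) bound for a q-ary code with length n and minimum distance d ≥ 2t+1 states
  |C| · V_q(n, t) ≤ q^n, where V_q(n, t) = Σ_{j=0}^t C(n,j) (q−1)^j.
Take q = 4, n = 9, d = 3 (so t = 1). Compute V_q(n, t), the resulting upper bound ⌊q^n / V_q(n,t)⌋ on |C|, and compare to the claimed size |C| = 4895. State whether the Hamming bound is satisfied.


V_q(n, t) = 28, q^n = 262144, Hamming bound = 9362, |C| = 4895 ≤ bound (satisfied).

Step 1: Compute V_q(n, t) = Σ_{j=0}^1 C(n, j) (q−1)^j.
  j = 0: C(9,0)·(3)^0 = 1·1 = 1.
  j = 1: C(9,1)·(3)^1 = 9·3 = 27.
  V_q(n, t) = 1 + 27 = 28.
Step 2: q^n = 4^9 = 262144.
Step 3: Hamming bound ⌊q^n / V_q(n,t)⌋ = ⌊262144/28⌋ = 9362.
Step 4: Compare |C| = 4895 to 9362: satisfied.
The claimed |C| lies below the Hamming bound.


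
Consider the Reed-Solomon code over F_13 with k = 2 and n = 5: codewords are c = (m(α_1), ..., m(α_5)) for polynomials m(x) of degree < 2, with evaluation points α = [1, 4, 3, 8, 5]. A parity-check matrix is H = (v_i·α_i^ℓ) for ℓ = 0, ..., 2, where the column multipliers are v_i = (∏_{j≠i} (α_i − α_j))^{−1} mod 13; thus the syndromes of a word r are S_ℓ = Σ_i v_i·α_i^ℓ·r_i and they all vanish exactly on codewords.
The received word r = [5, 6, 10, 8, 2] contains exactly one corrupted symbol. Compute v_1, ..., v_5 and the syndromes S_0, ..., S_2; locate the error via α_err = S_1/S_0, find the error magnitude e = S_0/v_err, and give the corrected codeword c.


S = (11, 10, 2), error at position 4, error magnitude e = 5, c = [5, 6, 10, 3, 2].

Step 1: column multipliers v_i = (∏_{j≠i}(α_i − α_j))^{−1} mod 13.
  i = 1 (α = 1): (1−4)(1−3)(1−8)(1−5) = (−3)·(−2)·(−7)·(−4) = 168 ≡ 12, so v_1 = 12^{−1} = 12 (mod 13).
  i = 2 (α = 4): (4−1)(4−3)(4−8)(4−5) = 3·1·(−4)·(−1) = 12 ≡ 12, so v_2 = 12^{−1} = 12 (mod 13).
  i = 3 (α = 3): (3−1)(3−4)(3−8)(3−5) = 2·(−1)·(−5)·(−2) = −20 ≡ 6, so v_3 = 6^{−1} = 11 (mod 13).
  i = 4 (α = 8): (8−1)(8−4)(8−3)(8−5) = 7·4·5·3 = 420 ≡ 4, so v_4 = 4^{−1} = 10 (mod 13).
  i = 5 (α = 5): (5−1)(5−4)(5−3)(5−8) = 4·1·2·(−3) = −24 ≡ 2, so v_5 = 2^{−1} = 7 (mod 13).
  v = [12, 12, 11, 10, 7].
Step 2: syndromes of r = [5, 6, 10, 8, 2] (all sums mod 13).
  S_0 = Σ v_i r_i = 12·5 + 12·6 + 11·10 + 10·8 + 7·2 = 336 ≡ 11.
  S_1 = Σ v_i α_i r_i = 12·1·5 + 12·4·6 + 11·3·10 + 10·8·8 + 7·5·2 = 1388 ≡ 10.
  α_i^2 mod 13 = [1, 3, 9, 12, 12].
  S_2 = Σ v_i α_i^2 r_i = 12·1·5 + 12·3·6 + 11·9·10 + 10·12·8 + 7·12·2 = 2394 ≡ 2.
  S = (11, 10, 2) ≠ 0, so r is not a codeword (an error is present).
Step 3: locate the error. For a single error e at position i, S_ℓ = v_i·e·α_i^ℓ, so α_err = S_1/S_0.
  S_0^{−1} = 11^{−1} = 6 (mod 13), so α_err = 10·6 = 60 ≡ 8 = α_4. Error position i = 4.
  Consistency check: S_2/S_1 = 2·4 = 8 ≡ 8 = α_err ✓ (single-error assumption holds).
Step 4: error magnitude e = S_0/v_4 = S_0·∏_{j≠4}(α_4 − α_j) = 11·4 = 44 ≡ 5 (mod 13).
Step 5: correct position 4: c_4 = r_4 − e = 8 − 5 ≡ 3 (mod 13). Hence c = [5, 6, 10, 3, 2].
  Check: interpolating c through the α_i gives m(x) = 9 + 9·x (degree < 2) with m(α_i) = c_i for every i, so c is indeed a codeword.


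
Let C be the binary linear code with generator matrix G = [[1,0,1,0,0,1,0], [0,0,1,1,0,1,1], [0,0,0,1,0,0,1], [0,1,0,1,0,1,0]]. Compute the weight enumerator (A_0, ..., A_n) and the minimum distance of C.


Weight distribution: A_0 = 1, A_1 = 1, A_2 = 2, A_3 = 6, A_4 = 5, A_5 = 1. Minimum distance d = 1.

Enumerate all 2^4 = 16 messages m ∈ F_2^4.
For each, compute codeword c = mG in F_2^7, then tally its weight.
  m = 0000 → c = 0000000, weight = 0.
  m = 1000 → c = 1010010, weight = 3.
  m = 0100 → c = 0011011, weight = 4.
  m = 1100 → c = 1001001, weight = 3.
  m = 0010 → c = 0001001, weight = 2.
  m = 1010 → c = 1011011, weight = 5.
  m = 0110 → c = 0010010, weight = 2.
  m = 1110 → c = 1000000, weight = 1.
  m = 0001 → c = 0101010, weight = 3.
  m = 1001 → c = 1111000, weight = 4.
  m = 0101 → c = 0110001, weight = 3.
  m = 1101 → c = 1100011, weight = 4.
  m = 0011 → c = 0100011, weight = 3.
  m = 1011 → c = 1110001, weight = 4.
  m = 0111 → c = 0111000, weight = 3.
  m = 1111 → c = 1101010, weight = 4.
Tally weights:
  weight 0: 1 codewords.
  weight 1: 1 codewords.
  weight 2: 2 codewords.
  weight 3: 6 codewords.
  weight 4: 5 codewords.
  weight 5: 1 codewords.
Minimum distance d = smallest w > 0 with A_w > 0 = 1.
Sanity: Σ A_w = 16 = 2^4 = 16 ✓.


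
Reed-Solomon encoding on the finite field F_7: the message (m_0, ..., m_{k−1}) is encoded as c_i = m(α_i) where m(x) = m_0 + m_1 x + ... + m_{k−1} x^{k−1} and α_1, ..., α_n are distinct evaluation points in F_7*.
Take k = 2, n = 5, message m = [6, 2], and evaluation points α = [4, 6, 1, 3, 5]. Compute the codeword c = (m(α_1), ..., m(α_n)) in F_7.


c = [0, 4, 1, 5, 2]

Message polynomial: m(x) = 6 + 2·x (mod 7).
For each evaluation point α_i, compute m(α_i) mod 7:
  α_1 = 4: Horner steps 2 → 0, so m(4) = 0.
  α_2 = 6: Horner steps 2 → 4, so m(6) = 4.
  α_3 = 1: Horner steps 2 → 1, so m(1) = 1.
  α_4 = 3: Horner steps 2 → 5, so m(3) = 5.
  α_5 = 5: Horner steps 2 → 2, so m(5) = 2.
Codeword c = [0, 4, 1, 5, 2] ∈ F_7^5.


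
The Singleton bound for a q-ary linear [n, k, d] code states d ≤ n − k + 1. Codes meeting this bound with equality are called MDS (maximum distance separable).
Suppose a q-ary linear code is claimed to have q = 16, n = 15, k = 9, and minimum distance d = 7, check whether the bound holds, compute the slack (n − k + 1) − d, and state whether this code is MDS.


Singleton RHS = n − k + 1 = 7, slack = 0, bound satisfied, MDS.

Singleton bound: d ≤ n − k + 1.
Here n = 15, k = 9, so n − k + 1 = 7.
Given d = 7, check d ≤ 7: YES.
Slack = (n − k + 1) − d = 0.
The code is MDS (slack = 0).
Description: the claimed parameters are [15, 9, 7]_16; such a code would be MDS (meets Singleton bound).


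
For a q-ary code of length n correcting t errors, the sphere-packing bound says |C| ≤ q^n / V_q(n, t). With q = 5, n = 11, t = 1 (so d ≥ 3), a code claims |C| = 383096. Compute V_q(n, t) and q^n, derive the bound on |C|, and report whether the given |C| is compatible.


V_q(n, t) = 45, q^n = 48828125, Hamming bound = 1085069, |C| = 383096 ≤ bound (satisfied).

Step 1: Compute V_q(n, t) = Σ_{j=0}^1 C(n, j) (q−1)^j.
  j = 0: C(11,0)·(4)^0 = 1·1 = 1.
  j = 1: C(11,1)·(4)^1 = 11·4 = 44.
  V_q(n, t) = 1 + 44 = 45.
Step 2: q^n = 5^11 = 48828125.
Step 3: Hamming bound ⌊q^n / V_q(n,t)⌋ = ⌊48828125/45⌋ = 1085069.
Step 4: Compare |C| = 383096 to 1085069: satisfied.
The claimed |C| lies below the Hamming bound.


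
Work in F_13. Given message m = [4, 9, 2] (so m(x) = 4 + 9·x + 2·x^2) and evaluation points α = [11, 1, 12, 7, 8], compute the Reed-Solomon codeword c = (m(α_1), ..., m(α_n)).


c = [7, 2, 10, 9, 9]

Message polynomial: m(x) = 4 + 9·x + 2·x^2 (mod 13).
For each evaluation point α_i, compute m(α_i) mod 13:
  α_1 = 11: Horner steps 2 → 5 → 7, so m(11) = 7.
  α_2 = 1: Horner steps 2 → 11 → 2, so m(1) = 2.
  α_3 = 12: Horner steps 2 → 7 → 10, so m(12) = 10.
  α_4 = 7: Horner steps 2 → 10 → 9, so m(7) = 9.
  α_5 = 8: Horner steps 2 → 12 → 9, so m(8) = 9.
Codeword c = [7, 2, 10, 9, 9] ∈ F_13^5.


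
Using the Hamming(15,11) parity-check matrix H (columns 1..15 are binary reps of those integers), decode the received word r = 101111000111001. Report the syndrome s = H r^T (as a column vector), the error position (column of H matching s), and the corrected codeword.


s = (0, 1, 1, 1)^T, error position = 7, corrected codeword c = 101111100111001

Compute s = H r^T mod 2 one row at a time:
  s_1 = 0 + 0 + 1 + 1 + 1 + 0 + 0 + 1 = 4 ≡ 0 (mod 2).
  s_2 = 1 + 1 + 1 + 0 + 1 + 0 + 0 + 1 = 5 ≡ 1 (mod 2).
  s_3 = 0 + 1 + 1 + 0 + 1 + 1 + 0 + 1 = 5 ≡ 1 (mod 2).
  s_4 = 1 + 1 + 1 + 0 + 0 + 1 + 0 + 1 = 5 ≡ 1 (mod 2).
s = (0, 1, 1, 1)^T — this equals column 7 of H (binary 0111), so error is at position 7.
Correct: flip bit 7 of r = 101111000111001 to get c = 101111100111001.


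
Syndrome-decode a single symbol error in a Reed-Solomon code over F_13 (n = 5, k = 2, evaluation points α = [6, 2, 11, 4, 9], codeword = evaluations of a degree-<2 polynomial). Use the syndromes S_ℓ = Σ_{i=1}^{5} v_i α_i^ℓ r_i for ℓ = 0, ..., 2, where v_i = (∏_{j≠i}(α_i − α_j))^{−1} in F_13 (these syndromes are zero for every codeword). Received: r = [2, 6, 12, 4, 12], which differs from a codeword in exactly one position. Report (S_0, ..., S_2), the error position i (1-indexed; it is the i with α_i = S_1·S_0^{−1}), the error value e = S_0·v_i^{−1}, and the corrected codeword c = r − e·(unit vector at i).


S = (9, 8, 10), error at position 3, error magnitude e = 2, c = [2, 6, 10, 4, 12].

Step 1: column multipliers v_i = (∏_{j≠i}(α_i − α_j))^{−1} mod 13.
  i = 1 (α = 6): (6−2)(6−11)(6−4)(6−9) = 4·(−5)·2·(−3) = 120 ≡ 3, so v_1 = 3^{−1} = 9 (mod 13).
  i = 2 (α = 2): (2−6)(2−11)(2−4)(2−9) = (−4)·(−9)·(−2)·(−7) = 504 ≡ 10, so v_2 = 10^{−1} = 4 (mod 13).
  i = 3 (α = 11): (11−6)(11−2)(11−4)(11−9) = 5·9·7·2 = 630 ≡ 6, so v_3 = 6^{−1} = 11 (mod 13).
  i = 4 (α = 4): (4−6)(4−2)(4−11)(4−9) = (−2)·2·(−7)·(−5) = −140 ≡ 3, so v_4 = 3^{−1} = 9 (mod 13).
  i = 5 (α = 9): (9−6)(9−2)(9−11)(9−4) = 3·7·(−2)·5 = −210 ≡ 11, so v_5 = 11^{−1} = 6 (mod 13).
  v = [9, 4, 11, 9, 6].
Step 2: syndromes of r = [2, 6, 12, 4, 12] (all sums mod 13).
  S_0 = Σ v_i r_i = 9·2 + 4·6 + 11·12 + 9·4 + 6·12 = 282 ≡ 9.
  S_1 = Σ v_i α_i r_i = 9·6·2 + 4·2·6 + 11·11·12 + 9·4·4 + 6·9·12 = 2400 ≡ 8.
  α_i^2 mod 13 = [10, 4, 4, 3, 3].
  S_2 = Σ v_i α_i^2 r_i = 9·10·2 + 4·4·6 + 11·4·12 + 9·3·4 + 6·3·12 = 1128 ≡ 10.
  S = (9, 8, 10) ≠ 0, so r is not a codeword (an error is present).
Step 3: locate the error. For a single error e at position i, S_ℓ = v_i·e·α_i^ℓ, so α_err = S_1/S_0.
  S_0^{−1} = 9^{−1} = 3 (mod 13), so α_err = 8·3 = 24 ≡ 11 = α_3. Error position i = 3.
  Consistency check: S_2/S_1 = 10·5 = 50 ≡ 11 = α_err ✓ (single-error assumption holds).
Step 4: error magnitude e = S_0/v_3 = S_0·∏_{j≠3}(α_3 − α_j) = 9·6 = 54 ≡ 2 (mod 13).
Step 5: correct position 3: c_3 = r_3 − e = 12 − 2 ≡ 10 (mod 13). Hence c = [2, 6, 10, 4, 12].
  Check: interpolating c through the α_i gives m(x) = 8 + 12·x (degree < 2) with m(α_i) = c_i for every i, so c is indeed a codeword.
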